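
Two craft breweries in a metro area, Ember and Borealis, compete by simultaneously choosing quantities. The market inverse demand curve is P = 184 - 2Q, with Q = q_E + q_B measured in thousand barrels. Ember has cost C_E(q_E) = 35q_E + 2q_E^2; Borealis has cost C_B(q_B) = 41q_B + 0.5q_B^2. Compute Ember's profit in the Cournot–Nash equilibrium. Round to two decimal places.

Ember's profit: π_E = (184 - 2Q)q_E - (35q_E + 2q_E²). Setting ∂π_E/∂q_E = 0: 149 - 8q_E - 2(q_B) = 0.
Borealis's first-order condition: 143 - 5q_B - 2(q_E) = 0.
Best responses: q_E = (149 - 2q_B)/8, q_B = (143 - 2q_E)/5.
Solving the pair: q_E = 51/4, q_B = 47/2.
Price P = 184 - 2·(145/4) = 223/2.
Ember's profit: (223/2)·(51/4) - 35·(51/4) - 2(51/4)² = 650.2500.

650.25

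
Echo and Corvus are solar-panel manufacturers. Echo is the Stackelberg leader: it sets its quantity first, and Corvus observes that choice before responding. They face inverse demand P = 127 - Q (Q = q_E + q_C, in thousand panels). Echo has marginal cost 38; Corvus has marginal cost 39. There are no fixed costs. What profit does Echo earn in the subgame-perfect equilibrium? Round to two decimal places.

1012.50

Solve by backward induction. Given q_E, the follower Corvus maximises π_C = (127 - q_E - q_C)q_C - 39q_C.
Follower FOC: 88 - q_E - 2q_C = 0, so q_C(q_E) = (88 - q_E)/2.
Echo substitutes q_C(q_E) into its own profit: π_E = q_E(127 - q_E - (88 - q_E)/2) - 38q_E = (83 - (1/2)q_E)q_E - 38q_E.
Leader FOC: 45 - q_E = 0, so q_E = 45.
Then q_C = (88 - 45)/2 = 43/2.
Price P = 127 - 133/2 = 121/2.
Echo's profit: (121/2 - 38)·45 = 1012.5000.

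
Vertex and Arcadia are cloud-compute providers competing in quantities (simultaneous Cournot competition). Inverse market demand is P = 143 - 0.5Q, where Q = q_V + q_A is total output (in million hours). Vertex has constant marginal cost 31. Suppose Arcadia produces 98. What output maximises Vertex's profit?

63

With the rival's output fixed at 98, Vertex's profit is π_V = (143 - (1/2)·98 - (1/2)q_V)q_V - (31q_V) = (94 - (1/2)q_V)q_V - (31q_V).
∂π_V/∂q_V = 63 - q_V = 0, so q_V = 63.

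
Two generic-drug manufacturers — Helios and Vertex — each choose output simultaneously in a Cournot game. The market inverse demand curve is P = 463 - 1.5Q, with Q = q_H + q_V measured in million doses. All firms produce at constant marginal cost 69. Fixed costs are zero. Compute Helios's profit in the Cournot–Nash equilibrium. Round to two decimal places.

11498.96

Each firm earns π_i = (463 - 1.5Q)q_i - 69q_i.
Setting ∂π_i/∂q_i = 0 with rivals' quantities fixed: 394 - 3q_i - (3/2)q_j = 0.
By symmetry each firm produces the same amount; substituting q_j = q_i yields q_i = 394/(9/2) = 788/9.
Price P = 463 - (3/2)·(1576/9) = 601/3.
Helios's profit: (601/3 - 69)·(788/9) = 11498.9630.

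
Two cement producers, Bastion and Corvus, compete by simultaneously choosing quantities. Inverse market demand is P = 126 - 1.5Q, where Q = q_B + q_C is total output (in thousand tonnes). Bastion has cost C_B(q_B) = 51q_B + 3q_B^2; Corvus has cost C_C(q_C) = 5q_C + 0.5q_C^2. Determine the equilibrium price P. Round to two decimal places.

77.33

Bastion's profit: π_B = (126 - 1.5Q)q_B - (51q_B + 3q_B²). Setting ∂π_B/∂q_B = 0: 75 - 9q_B - (3/2)(q_C) = 0.
Corvus's profit: π_C = (126 - 1.5Q)q_C - (5q_C + (1/2)q_C²). Setting ∂π_C/∂q_C = 0: 121 - 4q_C - (3/2)(q_B) = 0.
So q_B = (75 - (3/2)q_C)/9 and q_C = (121 - (3/2)q_B)/4.
Solving the pair: q_B = 158/45, q_C = 434/15.
Total output Q = 292/9, so price P = 126 - (3/2)·(292/9) = 232/3.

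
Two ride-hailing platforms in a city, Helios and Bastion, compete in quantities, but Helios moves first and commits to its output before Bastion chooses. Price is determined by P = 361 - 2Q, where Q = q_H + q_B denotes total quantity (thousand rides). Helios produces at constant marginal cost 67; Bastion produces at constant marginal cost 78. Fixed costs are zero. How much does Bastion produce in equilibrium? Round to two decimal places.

32.63

Solve by backward induction. Given q_H, the follower Bastion maximises π_B = (361 - 2q_H - 2q_B)q_B - 78q_B.
∂π_B/∂q_B = 283 - 2q_H - 4q_B = 0 gives the reaction function q_B = (283 - 2q_H)/4.
The leader anticipates this reaction. Substituting into P = 361 - 2Q gives P = 439/2 - q_H, so π_H = (439/2 - q_H)q_H - 67q_H.
The leader's first-order condition 305/2 - 2q_H = 0 yields q_H = 305/4.
Then q_B = (283 - 2·(305/4))/4 = 261/8.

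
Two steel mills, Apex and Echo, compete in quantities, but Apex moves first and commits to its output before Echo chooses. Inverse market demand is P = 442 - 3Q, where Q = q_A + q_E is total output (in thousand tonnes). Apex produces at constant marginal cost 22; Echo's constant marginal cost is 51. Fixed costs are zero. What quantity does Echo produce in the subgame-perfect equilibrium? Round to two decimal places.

The follower Echo best-responds to any q_A: π_E = (442 - 3Q)q_E - 51q_E.
Follower FOC: 391 - 3q_A - 6q_E = 0, so q_E(q_A) = (391 - 3q_A)/6.
Apex substitutes q_E(q_A) into its own profit: π_A = q_A(442 - 3q_A - (391 - 3q_A)/2) - 22q_A = (493/2 - (3/2)q_A)q_A - 22q_A.
Leader FOC: 449/2 - 3q_A = 0, so q_A = 449/6.
Then q_E = (391 - 3·(449/6))/6 = 111/4.

27.75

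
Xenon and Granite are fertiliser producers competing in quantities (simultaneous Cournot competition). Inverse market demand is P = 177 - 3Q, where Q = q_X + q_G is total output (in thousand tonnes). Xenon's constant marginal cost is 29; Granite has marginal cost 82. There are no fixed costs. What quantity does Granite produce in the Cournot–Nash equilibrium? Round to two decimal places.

4.67

Xenon's profit: π_X = (177 - 3Q)q_X - (29q_X). Setting ∂π_X/∂q_X = 0: 148 - 6q_X - 3(q_G) = 0.
Granite's first-order condition: 95 - 6q_G - 3(q_X) = 0.
So q_X = (148 - 3q_G)/6 and q_G = (95 - 3q_X)/6.
Substituting one into the other gives q_X = 67/3 and q_G = 14/3.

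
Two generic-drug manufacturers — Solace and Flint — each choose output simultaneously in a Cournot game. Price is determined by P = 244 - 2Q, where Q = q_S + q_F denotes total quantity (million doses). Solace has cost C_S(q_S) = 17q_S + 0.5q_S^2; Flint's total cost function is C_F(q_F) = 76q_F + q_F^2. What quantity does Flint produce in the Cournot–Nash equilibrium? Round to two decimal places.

14.85

Solace's profit: π_S = (244 - 2Q)q_S - (17q_S + (1/2)q_S²). Setting ∂π_S/∂q_S = 0: 227 - 5q_S - 2(q_F) = 0.
Flint's first-order condition: 168 - 6q_F - 2(q_S) = 0.
Rearranging gives the reaction functions q_S = (227 - 2q_F)/5 and q_F = (168 - 2q_S)/6.
Solving the pair: q_S = 513/13, q_F = 193/13.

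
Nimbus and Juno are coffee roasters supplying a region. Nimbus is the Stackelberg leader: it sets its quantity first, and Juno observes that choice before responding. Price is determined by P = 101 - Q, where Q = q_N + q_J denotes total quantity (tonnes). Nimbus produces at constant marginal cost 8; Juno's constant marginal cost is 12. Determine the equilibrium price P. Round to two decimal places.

The follower Juno best-responds to any q_N: π_J = (101 - Q)q_J - 12q_J.
Setting the follower's marginal profit to zero, 89 - q_N - 2q_J = 0, i.e. q_J = (89 - q_N)/2.
Nimbus substitutes q_J(q_N) into its own profit: π_N = q_N(101 - q_N - (89 - q_N)/2) - 8q_N = (113/2 - (1/2)q_N)q_N - 8q_N.
Leader FOC: 97/2 - q_N = 0, so q_N = 97/2.
Then q_J = (89 - 97/2)/2 = 81/4.
Total output Q = 275/4, so price P = 101 - 275/4 = 129/4.

32.25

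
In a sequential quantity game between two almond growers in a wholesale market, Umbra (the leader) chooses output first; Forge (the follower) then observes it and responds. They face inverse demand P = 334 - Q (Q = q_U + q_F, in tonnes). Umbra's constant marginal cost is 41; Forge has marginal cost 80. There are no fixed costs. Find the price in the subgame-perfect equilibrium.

124

The follower Forge best-responds to any q_U: π_F = (334 - Q)q_F - 80q_F.
∂π_F/∂q_F = 254 - q_U - 2q_F = 0 gives the reaction function q_F = (254 - q_U)/2.
Umbra substitutes q_F(q_U) into its own profit: π_U = q_U(334 - q_U - (254 - q_U)/2) - 41q_U = (207 - (1/2)q_U)q_U - 41q_U.
Leader FOC: 166 - q_U = 0, so q_U = 166.
Then q_F = (254 - 166)/2 = 44.
Total output Q = 210, so price P = 334 - 210 = 124.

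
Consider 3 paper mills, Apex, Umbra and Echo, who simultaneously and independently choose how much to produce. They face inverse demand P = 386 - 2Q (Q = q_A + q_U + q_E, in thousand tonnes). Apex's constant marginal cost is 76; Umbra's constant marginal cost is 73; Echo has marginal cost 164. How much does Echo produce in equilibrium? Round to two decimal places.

5.38

Apex's profit: π_A = (386 - 2Q)q_A - (76q_A). Setting ∂π_A/∂q_A = 0: 310 - 4q_A - 2(q_U + q_E) = 0.
Umbra's first-order condition: 313 - 4q_U - 2(q_A + q_E) = 0.
Echo's first-order condition: 222 - 4q_E - 2(q_A + q_U) = 0.
Adding the 3 conditions: 845 − 4Q − 4Q = 0, i.e. Q = 845/8.
Back-substituting: q_A = (310 − 845/4)/2 = 395/8, q_U = (313 − 845/4)/2 = 407/8, q_E = (222 − 845/4)/2 = 43/8.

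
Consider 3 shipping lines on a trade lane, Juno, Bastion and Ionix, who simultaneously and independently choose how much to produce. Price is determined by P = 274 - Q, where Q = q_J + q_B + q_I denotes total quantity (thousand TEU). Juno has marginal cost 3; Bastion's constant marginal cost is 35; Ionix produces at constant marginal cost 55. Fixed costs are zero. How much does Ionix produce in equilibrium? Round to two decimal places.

36.75

Juno's profit: π_J = (274 - Q)q_J - (3q_J). Setting ∂π_J/∂q_J = 0: 271 - 2q_J - (q_B + q_I) = 0.
Bastion's profit: π_B = (274 - Q)q_B - (35q_B). Setting ∂π_B/∂q_B = 0: 239 - 2q_B - (q_J + q_I) = 0.
Ionix's profit: π_I = (274 - Q)q_I - (55q_I). Setting ∂π_I/∂q_I = 0: 219 - 2q_I - (q_J + q_B) = 0.
Summing all 3 equations gives 729 − 4Q = 0, hence Q = 729/4.
Back-substituting: q_J = (271 − 729/4) = 355/4, q_B = (239 − 729/4) = 227/4, q_I = (219 − 729/4) = 147/4.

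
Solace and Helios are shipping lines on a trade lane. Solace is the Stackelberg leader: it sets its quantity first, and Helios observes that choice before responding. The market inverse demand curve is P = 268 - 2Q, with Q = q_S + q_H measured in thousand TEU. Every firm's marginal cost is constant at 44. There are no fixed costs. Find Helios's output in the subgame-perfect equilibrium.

Solve by backward induction. Given q_S, the follower Helios maximises π_H = (268 - 2q_S - 2q_H)q_H - 44q_H.
Follower FOC: 224 - 2q_S - 4q_H = 0, so q_H(q_S) = (224 - 2q_S)/4.
Solace substitutes q_H(q_S) into its own profit: π_S = q_S(268 - 2q_S - (224 - 2q_S)/2) - 44q_S = (156 - q_S)q_S - 44q_S.
Maximising: ∂π_S/∂q_S = 112 - 2q_S = 0, giving q_S = 56.
Then q_H = (224 - 2·56)/4 = 28.

28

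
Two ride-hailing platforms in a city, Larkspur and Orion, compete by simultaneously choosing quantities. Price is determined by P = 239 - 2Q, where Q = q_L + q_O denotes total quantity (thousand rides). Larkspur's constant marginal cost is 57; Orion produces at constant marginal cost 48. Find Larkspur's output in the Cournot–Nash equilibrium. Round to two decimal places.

Larkspur's profit: π_L = (239 - 2Q)q_L - (57q_L). Setting ∂π_L/∂q_L = 0: 182 - 4q_L - 2(q_O) = 0.
Orion's first-order condition: 191 - 4q_O - 2(q_L) = 0.
So q_L = (182 - 2q_O)/4 and q_O = (191 - 2q_L)/4.
Solving the pair: q_L = 173/6, q_O = 100/3.

28.83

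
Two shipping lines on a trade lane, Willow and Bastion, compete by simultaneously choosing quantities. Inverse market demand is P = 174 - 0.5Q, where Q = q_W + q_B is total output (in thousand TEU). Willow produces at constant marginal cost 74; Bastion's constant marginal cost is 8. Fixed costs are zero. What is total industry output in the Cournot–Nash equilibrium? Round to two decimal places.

177.33

Willow's profit: π_W = (174 - 0.5Q)q_W - (74q_W). Setting ∂π_W/∂q_W = 0: 100 - q_W - (1/2)(q_B) = 0.
Bastion's profit: π_B = (174 - 0.5Q)q_B - (8q_B). Setting ∂π_B/∂q_B = 0: 166 - q_B - (1/2)(q_W) = 0.
Best responses: q_W = (100 - (1/2)q_B), q_B = (166 - (1/2)q_W).
Substituting one into the other gives q_W = 68/3 and q_B = 464/3.
Total output Q = 68/3 + 464/3 = 532/3.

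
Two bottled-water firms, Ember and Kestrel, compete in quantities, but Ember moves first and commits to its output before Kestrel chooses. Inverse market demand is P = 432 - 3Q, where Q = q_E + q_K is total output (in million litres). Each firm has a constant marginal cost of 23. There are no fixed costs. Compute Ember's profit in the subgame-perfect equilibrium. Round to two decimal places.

6970.04

Solve by backward induction. Given q_E, the follower Kestrel maximises π_K = (432 - 3q_E - 3q_K)q_K - 23q_K.
∂π_K/∂q_K = 409 - 3q_E - 6q_K = 0 gives the reaction function q_K = (409 - 3q_E)/6.
The leader anticipates this reaction. Substituting into P = 432 - 3Q gives P = 455/2 - (3/2)q_E, so π_E = (455/2 - (3/2)q_E)q_E - 23q_E.
The leader's first-order condition 409/2 - 3q_E = 0 yields q_E = 409/6.
Then q_K = (409 - 3·(409/6))/6 = 409/12.
Price P = 432 - 3·(409/4) = 501/4.
Ember's profit: (501/4 - 23)·(409/6) = 6970.0417.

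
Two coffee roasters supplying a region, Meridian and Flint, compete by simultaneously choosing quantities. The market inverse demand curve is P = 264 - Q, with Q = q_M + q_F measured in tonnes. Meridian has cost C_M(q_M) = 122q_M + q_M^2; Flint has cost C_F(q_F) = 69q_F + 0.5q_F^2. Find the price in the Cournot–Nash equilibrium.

185

Meridian's profit: π_M = (264 - Q)q_M - (122q_M + q_M²). Setting ∂π_M/∂q_M = 0: 142 - 4q_M - (q_F) = 0.
Flint's first-order condition: 195 - 3q_F - (q_M) = 0.
Rearranging gives the reaction functions q_M = (142 - q_F)/4 and q_F = (195 - q_M)/3.
Substituting one into the other gives q_M = 21 and q_F = 58.
Total output Q = 79, so price P = 264 - 79 = 185.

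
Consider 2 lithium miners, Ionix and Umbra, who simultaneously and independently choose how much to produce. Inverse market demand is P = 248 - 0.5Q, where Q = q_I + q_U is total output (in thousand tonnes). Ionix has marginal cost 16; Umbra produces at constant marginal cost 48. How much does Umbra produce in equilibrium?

112

Ionix's profit: π_I = (248 - 0.5Q)q_I - (16q_I). Setting ∂π_I/∂q_I = 0: 232 - q_I - (1/2)(q_U) = 0.
Umbra's first-order condition: 200 - q_U - (1/2)(q_I) = 0.
Best responses: q_I = (232 - (1/2)q_U), q_U = (200 - (1/2)q_I).
Solving the pair: q_I = 176, q_U = 112.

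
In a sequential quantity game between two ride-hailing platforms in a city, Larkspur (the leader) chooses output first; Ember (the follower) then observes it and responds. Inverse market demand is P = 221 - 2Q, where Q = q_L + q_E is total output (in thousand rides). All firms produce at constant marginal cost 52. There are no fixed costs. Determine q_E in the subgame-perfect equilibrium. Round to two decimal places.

21.13

The follower Ember best-responds to any q_L: π_E = (221 - 2Q)q_E - 52q_E.
∂π_E/∂q_E = 169 - 2q_L - 4q_E = 0 gives the reaction function q_E = (169 - 2q_L)/4.
Larkspur substitutes q_E(q_L) into its own profit: π_L = q_L(221 - 2q_L - (169 - 2q_L)/2) - 52q_L = (273/2 - q_L)q_L - 52q_L.
Leader FOC: 169/2 - 2q_L = 0, so q_L = 169/4.
Then q_E = (169 - 2·(169/4))/4 = 169/8.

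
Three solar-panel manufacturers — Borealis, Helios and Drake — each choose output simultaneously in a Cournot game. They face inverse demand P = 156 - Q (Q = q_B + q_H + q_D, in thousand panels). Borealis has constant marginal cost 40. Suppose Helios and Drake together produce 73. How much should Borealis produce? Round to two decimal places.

With rivals' combined output fixed at 73, Borealis's profit is π_B = (156 - 73 - q_B)q_B - (40q_B) = (83 - q_B)q_B - (40q_B).
∂π_B/∂q_B = 43 - 2q_B = 0, so q_B = 43/2.

21.50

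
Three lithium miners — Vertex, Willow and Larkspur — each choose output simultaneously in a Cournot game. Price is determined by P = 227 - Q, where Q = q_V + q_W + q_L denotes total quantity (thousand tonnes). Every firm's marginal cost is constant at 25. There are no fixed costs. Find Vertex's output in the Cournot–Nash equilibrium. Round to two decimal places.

Each firm earns π_i = (227 - Q)q_i - 25q_i.
First-order condition (treating rivals' output as given): 202 - 2q_i - Σ_{j≠i} q_j = 0.
With identical firms every q_j equals q_i, so Σ_{j≠i} q_j = 2q_i and 202 = 4q_i, giving q_i = 101/2.

50.50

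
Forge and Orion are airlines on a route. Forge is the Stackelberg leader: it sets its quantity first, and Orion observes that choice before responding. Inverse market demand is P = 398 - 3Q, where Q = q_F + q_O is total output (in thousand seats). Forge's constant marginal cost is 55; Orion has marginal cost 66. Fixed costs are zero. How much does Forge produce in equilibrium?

Solve by backward induction. Given q_F, the follower Orion maximises π_O = (398 - 3q_F - 3q_O)q_O - 66q_O.
∂π_O/∂q_O = 332 - 3q_F - 6q_O = 0 gives the reaction function q_O = (332 - 3q_F)/6.
The leader anticipates this reaction. Substituting into P = 398 - 3Q gives P = 232 - (3/2)q_F, so π_F = (232 - (3/2)q_F)q_F - 55q_F.
The leader's first-order condition 177 - 3q_F = 0 yields q_F = 59.
Then q_O = (332 - 3·59)/6 = 155/6.

59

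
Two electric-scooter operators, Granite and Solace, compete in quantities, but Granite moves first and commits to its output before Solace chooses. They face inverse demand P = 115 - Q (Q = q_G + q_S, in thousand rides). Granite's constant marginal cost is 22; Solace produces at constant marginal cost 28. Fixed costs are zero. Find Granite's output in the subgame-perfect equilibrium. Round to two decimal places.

49.50

The follower Solace best-responds to any q_G: π_S = (115 - Q)q_S - 28q_S.
Setting the follower's marginal profit to zero, 87 - q_G - 2q_S = 0, i.e. q_S = (87 - q_G)/2.
Granite substitutes q_S(q_G) into its own profit: π_G = q_G(115 - q_G - (87 - q_G)/2) - 22q_G = (143/2 - (1/2)q_G)q_G - 22q_G.
Leader FOC: 99/2 - q_G = 0, so q_G = 99/2.
Then q_S = (87 - 99/2)/2 = 75/4.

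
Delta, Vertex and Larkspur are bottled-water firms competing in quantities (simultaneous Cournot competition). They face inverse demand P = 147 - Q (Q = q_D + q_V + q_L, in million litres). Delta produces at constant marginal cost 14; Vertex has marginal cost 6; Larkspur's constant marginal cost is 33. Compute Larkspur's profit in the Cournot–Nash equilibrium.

289

Delta's profit: π_D = (147 - Q)q_D - (14q_D). Setting ∂π_D/∂q_D = 0: 133 - 2q_D - (q_V + q_L) = 0.
Vertex's profit: π_V = (147 - Q)q_V - (6q_V). Setting ∂π_V/∂q_V = 0: 141 - 2q_V - (q_D + q_L) = 0.
Larkspur's first-order condition: 114 - 2q_L - (q_D + q_V) = 0.
Summing all 3 equations gives 388 − 4Q = 0, hence Q = 97.
Back-substituting: q_D = (133 − 97) = 36, q_V = (141 − 97) = 44, q_L = (114 − 97) = 17.
Price P = 147 - 97 = 50.
Larkspur's profit: (50 - 33)·17 = 289.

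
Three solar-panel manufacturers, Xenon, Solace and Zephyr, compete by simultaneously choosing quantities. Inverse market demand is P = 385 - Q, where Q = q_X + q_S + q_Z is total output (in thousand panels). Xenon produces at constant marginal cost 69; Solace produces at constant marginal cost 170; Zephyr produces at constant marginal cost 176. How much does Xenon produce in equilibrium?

131

Xenon's profit: π_X = (385 - Q)q_X - (69q_X). Setting ∂π_X/∂q_X = 0: 316 - 2q_X - (q_S + q_Z) = 0.
Solace's first-order condition: 215 - 2q_S - (q_X + q_Z) = 0.
Zephyr's first-order condition: 209 - 2q_Z - (q_X + q_S) = 0.
Adding the 3 first-order conditions: 740 − 4Q = 0, so Q = 185.
Back-substituting: q_X = (316 − 185) = 131, q_S = (215 − 185) = 30, q_Z = (209 − 185) = 24.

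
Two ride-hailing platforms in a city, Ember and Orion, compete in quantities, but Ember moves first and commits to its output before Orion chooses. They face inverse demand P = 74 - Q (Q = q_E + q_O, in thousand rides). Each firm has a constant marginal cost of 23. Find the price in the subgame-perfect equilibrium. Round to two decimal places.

35.75

Solve by backward induction. Given q_E, the follower Orion maximises π_O = (74 - q_E - q_O)q_O - 23q_O.
∂π_O/∂q_O = 51 - q_E - 2q_O = 0 gives the reaction function q_O = (51 - q_E)/2.
The leader anticipates this reaction. Substituting into P = 74 - Q gives P = 97/2 - (1/2)q_E, so π_E = (97/2 - (1/2)q_E)q_E - 23q_E.
The leader's first-order condition 51/2 - q_E = 0 yields q_E = 51/2.
Then q_O = (51 - 51/2)/2 = 51/4.
Total output Q = 153/4, so price P = 74 - 153/4 = 143/4.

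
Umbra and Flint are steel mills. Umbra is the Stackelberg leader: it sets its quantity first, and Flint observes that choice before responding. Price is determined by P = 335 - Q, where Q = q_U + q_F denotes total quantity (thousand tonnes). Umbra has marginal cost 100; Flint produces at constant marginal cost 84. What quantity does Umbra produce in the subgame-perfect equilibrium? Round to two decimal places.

Solve by backward induction. Given q_U, the follower Flint maximises π_F = (335 - q_U - q_F)q_F - 84q_F.
Follower FOC: 251 - q_U - 2q_F = 0, so q_F(q_U) = (251 - q_U)/2.
The leader anticipates this reaction. Substituting into P = 335 - Q gives P = 419/2 - (1/2)q_U, so π_U = (419/2 - (1/2)q_U)q_U - 100q_U.
Maximising: ∂π_U/∂q_U = 219/2 - q_U = 0, giving q_U = 219/2.
Then q_F = (251 - 219/2)/2 = 283/4.

109.50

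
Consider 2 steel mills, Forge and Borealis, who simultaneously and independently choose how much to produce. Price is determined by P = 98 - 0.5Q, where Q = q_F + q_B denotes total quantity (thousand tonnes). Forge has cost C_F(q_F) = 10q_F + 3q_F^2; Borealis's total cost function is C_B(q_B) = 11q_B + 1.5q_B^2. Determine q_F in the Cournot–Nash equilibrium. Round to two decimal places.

Forge's profit: π_F = (98 - 0.5Q)q_F - (10q_F + 3q_F²). Setting ∂π_F/∂q_F = 0: 88 - 7q_F - (1/2)(q_B) = 0.
Borealis's first-order condition: 87 - 4q_B - (1/2)(q_F) = 0.
Rearranging gives the reaction functions q_F = (88 - (1/2)q_B)/7 and q_B = (87 - (1/2)q_F)/4.
Solving the pair: q_F = 1234/111, q_B = 20.3604.

11.12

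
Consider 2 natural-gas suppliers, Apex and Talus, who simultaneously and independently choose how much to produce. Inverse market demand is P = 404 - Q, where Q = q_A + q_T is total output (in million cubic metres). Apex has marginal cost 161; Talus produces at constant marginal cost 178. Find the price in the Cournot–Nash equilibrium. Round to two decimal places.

247.67

Apex's profit: π_A = (404 - Q)q_A - (161q_A). Setting ∂π_A/∂q_A = 0: 243 - 2q_A - (q_T) = 0.
Talus's first-order condition: 226 - 2q_T - (q_A) = 0.
Best responses: q_A = (243 - q_T)/2, q_T = (226 - q_A)/2.
Substituting one into the other gives q_A = 260/3 and q_T = 209/3.
Total output Q = 469/3, so price P = 404 - 469/3 = 743/3.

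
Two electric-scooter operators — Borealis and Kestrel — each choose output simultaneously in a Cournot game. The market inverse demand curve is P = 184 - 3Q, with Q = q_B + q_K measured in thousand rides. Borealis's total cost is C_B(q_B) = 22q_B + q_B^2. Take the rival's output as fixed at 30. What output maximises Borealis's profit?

9

With the rival's output fixed at 30, Borealis's profit is π_B = (184 - 3·30 - 3q_B)q_B - (22q_B + q_B²) = (94 - 3q_B)q_B - (22q_B + q_B²).
∂π_B/∂q_B = 72 - 8q_B = 0, so q_B = 9.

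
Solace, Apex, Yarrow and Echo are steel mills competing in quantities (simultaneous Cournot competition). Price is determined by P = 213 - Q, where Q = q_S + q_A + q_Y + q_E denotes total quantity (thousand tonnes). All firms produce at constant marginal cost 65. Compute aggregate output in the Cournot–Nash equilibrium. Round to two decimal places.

A representative firm's profit is π_i = q_i(213 - Q) - 65q_i.
First-order condition (treating rivals' output as given): 148 - 2q_i - Σ_{j≠i} q_j = 0.
With identical firms every q_j equals q_i, so Σ_{j≠i} q_j = 3q_i and 148 = 5q_i, giving q_i = 148/5.
Total output Q = 148/5 + 148/5 + 148/5 + 148/5 = 592/5.

118.40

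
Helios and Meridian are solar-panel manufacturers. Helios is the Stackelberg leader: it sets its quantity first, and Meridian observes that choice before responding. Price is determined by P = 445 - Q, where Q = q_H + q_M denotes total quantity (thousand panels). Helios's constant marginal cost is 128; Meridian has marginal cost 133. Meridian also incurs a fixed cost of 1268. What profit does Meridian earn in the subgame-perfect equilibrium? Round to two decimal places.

4432.25

Solve by backward induction. Given q_H, the follower Meridian maximises π_M = (445 - q_H - q_M)q_M - 133q_M.
∂π_M/∂q_M = 312 - q_H - 2q_M = 0 gives the reaction function q_M = (312 - q_H)/2.
The leader anticipates this reaction. Substituting into P = 445 - Q gives P = 289 - (1/2)q_H, so π_H = (289 - (1/2)q_H)q_H - 128q_H.
The leader's first-order condition 161 - q_H = 0 yields q_H = 161.
Then q_M = (312 - 161)/2 = 151/2.
Price P = 445 - 473/2 = 417/2.
Meridian's profit: (417/2 - 133)·(151/2) - 1268 = 4432.2500.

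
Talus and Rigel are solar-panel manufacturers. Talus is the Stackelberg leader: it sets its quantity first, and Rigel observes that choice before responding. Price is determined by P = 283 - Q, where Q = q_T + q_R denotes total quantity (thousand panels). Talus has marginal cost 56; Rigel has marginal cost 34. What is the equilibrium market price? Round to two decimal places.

The follower Rigel best-responds to any q_T: π_R = (283 - Q)q_R - 34q_R.
Setting the follower's marginal profit to zero, 249 - q_T - 2q_R = 0, i.e. q_R = (249 - q_T)/2.
The leader anticipates this reaction. Substituting into P = 283 - Q gives P = 317/2 - (1/2)q_T, so π_T = (317/2 - (1/2)q_T)q_T - 56q_T.
The leader's first-order condition 205/2 - q_T = 0 yields q_T = 205/2.
Then q_R = (249 - 205/2)/2 = 293/4.
Total output Q = 703/4, so price P = 283 - 703/4 = 429/4.

107.25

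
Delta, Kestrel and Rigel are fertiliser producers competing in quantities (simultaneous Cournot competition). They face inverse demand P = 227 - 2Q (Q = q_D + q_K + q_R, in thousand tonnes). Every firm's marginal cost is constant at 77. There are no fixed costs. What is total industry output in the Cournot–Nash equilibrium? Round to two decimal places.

56.25

Each firm earns π_i = (227 - 2Q)q_i - 77q_i.
First-order condition (treating rivals' output as given): 150 - 4q_i - 2·Σ_{j≠i} q_j = 0.
By symmetry each firm produces the same amount; substituting Σ_{j≠i} q_j = 2q_i yields q_i = 150/8 = 75/4.
Total output Q = 75/4 + 75/4 + 75/4 = 225/4.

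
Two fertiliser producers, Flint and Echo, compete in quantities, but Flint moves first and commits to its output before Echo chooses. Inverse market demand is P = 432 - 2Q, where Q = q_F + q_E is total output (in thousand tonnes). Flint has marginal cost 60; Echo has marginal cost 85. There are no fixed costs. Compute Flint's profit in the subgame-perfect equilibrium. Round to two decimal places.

The follower Echo best-responds to any q_F: π_E = (432 - 2Q)q_E - 85q_E.
Setting the follower's marginal profit to zero, 347 - 2q_F - 4q_E = 0, i.e. q_E = (347 - 2q_F)/4.
Flint substitutes q_E(q_F) into its own profit: π_F = q_F(432 - 2q_F - (347 - 2q_F)/2) - 60q_F = (517/2 - q_F)q_F - 60q_F.
The leader's first-order condition 397/2 - 2q_F = 0 yields q_F = 397/4.
Then q_E = (347 - 2·(397/4))/4 = 297/8.
Price P = 432 - 2·(1091/8) = 637/4.
Flint's profit: (637/4 - 60)·(397/4) = 9850.5625.

9850.56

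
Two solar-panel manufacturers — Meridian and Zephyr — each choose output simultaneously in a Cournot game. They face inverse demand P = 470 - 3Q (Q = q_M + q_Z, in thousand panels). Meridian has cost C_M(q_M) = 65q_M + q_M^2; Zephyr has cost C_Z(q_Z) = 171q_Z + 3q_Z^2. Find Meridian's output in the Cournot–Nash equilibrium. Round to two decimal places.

45.55

Meridian's profit: π_M = (470 - 3Q)q_M - (65q_M + q_M²). Setting ∂π_M/∂q_M = 0: 405 - 8q_M - 3(q_Z) = 0.
Zephyr's first-order condition: 299 - 12q_Z - 3(q_M) = 0.
So q_M = (405 - 3q_Z)/8 and q_Z = (299 - 3q_M)/12.
Solving the pair: q_M = 1321/29, q_Z = 1177/87.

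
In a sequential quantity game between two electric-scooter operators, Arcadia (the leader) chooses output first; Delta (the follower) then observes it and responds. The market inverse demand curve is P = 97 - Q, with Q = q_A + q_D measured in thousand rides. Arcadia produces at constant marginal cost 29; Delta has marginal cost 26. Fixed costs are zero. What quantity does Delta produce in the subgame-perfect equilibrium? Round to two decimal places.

Solve by backward induction. Given q_A, the follower Delta maximises π_D = (97 - q_A - q_D)q_D - 26q_D.
∂π_D/∂q_D = 71 - q_A - 2q_D = 0 gives the reaction function q_D = (71 - q_A)/2.
The leader anticipates this reaction. Substituting into P = 97 - Q gives P = 123/2 - (1/2)q_A, so π_A = (123/2 - (1/2)q_A)q_A - 29q_A.
Maximising: ∂π_A/∂q_A = 65/2 - q_A = 0, giving q_A = 65/2.
Then q_D = (71 - 65/2)/2 = 77/4.

19.25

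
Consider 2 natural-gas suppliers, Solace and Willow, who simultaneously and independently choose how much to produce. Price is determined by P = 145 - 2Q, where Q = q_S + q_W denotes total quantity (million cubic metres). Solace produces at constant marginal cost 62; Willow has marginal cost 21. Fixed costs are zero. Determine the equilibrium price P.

Solace's profit: π_S = (145 - 2Q)q_S - (62q_S). Setting ∂π_S/∂q_S = 0: 83 - 4q_S - 2(q_W) = 0.
Willow's profit: π_W = (145 - 2Q)q_W - (21q_W). Setting ∂π_W/∂q_W = 0: 124 - 4q_W - 2(q_S) = 0.
Rearranging gives the reaction functions q_S = (83 - 2q_W)/4 and q_W = (124 - 2q_S)/4.
Substituting one into the other gives q_S = 7 and q_W = 55/2.
Total output Q = 69/2, so price P = 145 - 2·(69/2) = 76.

76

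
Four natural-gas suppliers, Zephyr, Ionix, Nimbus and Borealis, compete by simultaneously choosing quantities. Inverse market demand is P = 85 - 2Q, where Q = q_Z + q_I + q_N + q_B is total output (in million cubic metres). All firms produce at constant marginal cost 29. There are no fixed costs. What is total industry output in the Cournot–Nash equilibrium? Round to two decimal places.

Each firm earns π_i = (85 - 2Q)q_i - 29q_i.
First-order condition (treating rivals' output as given): 56 - 4q_i - 2·Σ_{j≠i} q_j = 0.
With identical firms every q_j equals q_i, so Σ_{j≠i} q_j = 3q_i and 56 = 10q_i, giving q_i = 28/5.
Total output Q = 28/5 + 28/5 + 28/5 + 28/5 = 112/5.

22.40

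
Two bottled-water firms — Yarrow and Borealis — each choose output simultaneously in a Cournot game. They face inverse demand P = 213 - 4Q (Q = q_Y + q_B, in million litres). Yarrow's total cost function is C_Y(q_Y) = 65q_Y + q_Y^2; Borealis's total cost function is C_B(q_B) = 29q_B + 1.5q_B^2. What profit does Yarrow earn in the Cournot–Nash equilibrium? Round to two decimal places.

Yarrow's profit: π_Y = (213 - 4Q)q_Y - (65q_Y + q_Y²). Setting ∂π_Y/∂q_Y = 0: 148 - 10q_Y - 4(q_B) = 0.
Borealis's profit: π_B = (213 - 4Q)q_B - (29q_B + (3/2)q_B²). Setting ∂π_B/∂q_B = 0: 184 - 11q_B - 4(q_Y) = 0.
So q_Y = (148 - 4q_B)/10 and q_B = (184 - 4q_Y)/11.
Substituting one into the other gives q_Y = 446/47 and q_B = 624/47.
Price P = 213 - 4·(1070/47) = 121.9362.
Yarrow's profit: 121.9362·(446/47) - 65·(446/47) - (446/47)² = 450.2399.

450.24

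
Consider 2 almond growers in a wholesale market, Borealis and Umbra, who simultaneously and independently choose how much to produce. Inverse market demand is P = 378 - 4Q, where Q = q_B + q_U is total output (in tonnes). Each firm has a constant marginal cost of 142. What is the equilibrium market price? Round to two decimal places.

Each firm earns π_i = (378 - 4Q)q_i - 142q_i.
First-order condition (treating rivals' output as given): 236 - 8q_i - 4q_j = 0.
By symmetry each firm produces the same amount; substituting q_j = q_i yields q_i = 236/12 = 59/3.
Total output Q = 118/3, so price P = 378 - 4·(118/3) = 662/3.

220.67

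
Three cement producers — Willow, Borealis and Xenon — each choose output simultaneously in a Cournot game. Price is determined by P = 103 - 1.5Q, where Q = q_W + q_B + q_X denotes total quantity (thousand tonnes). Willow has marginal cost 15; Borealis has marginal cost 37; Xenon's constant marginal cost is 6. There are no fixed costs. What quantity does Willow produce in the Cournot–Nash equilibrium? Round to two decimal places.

Willow's profit: π_W = (103 - 1.5Q)q_W - (15q_W). Setting ∂π_W/∂q_W = 0: 88 - 3q_W - (3/2)(q_B + q_X) = 0.
Borealis's profit: π_B = (103 - 1.5Q)q_B - (37q_B). Setting ∂π_B/∂q_B = 0: 66 - 3q_B - (3/2)(q_W + q_X) = 0.
Xenon's profit: π_X = (103 - 1.5Q)q_X - (6q_X). Setting ∂π_X/∂q_X = 0: 97 - 3q_X - (3/2)(q_W + q_B) = 0.
Summing all 3 equations gives 251 − 6Q = 0, hence Q = 251/6.
Back-substituting: q_W = (88 − 251/4)/(3/2) = 101/6, q_B = (66 − 251/4)/(3/2) = 13/6, q_X = (97 − 251/4)/(3/2) = 137/6.

16.83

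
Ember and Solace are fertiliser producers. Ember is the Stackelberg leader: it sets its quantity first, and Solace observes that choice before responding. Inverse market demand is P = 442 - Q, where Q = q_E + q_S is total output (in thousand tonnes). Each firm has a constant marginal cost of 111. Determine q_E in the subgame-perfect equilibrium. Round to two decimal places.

Solve by backward induction. Given q_E, the follower Solace maximises π_S = (442 - q_E - q_S)q_S - 111q_S.
Follower FOC: 331 - q_E - 2q_S = 0, so q_S(q_E) = (331 - q_E)/2.
The leader anticipates this reaction. Substituting into P = 442 - Q gives P = 553/2 - (1/2)q_E, so π_E = (553/2 - (1/2)q_E)q_E - 111q_E.
The leader's first-order condition 331/2 - q_E = 0 yields q_E = 331/2.
Then q_S = (331 - 331/2)/2 = 331/4.

165.50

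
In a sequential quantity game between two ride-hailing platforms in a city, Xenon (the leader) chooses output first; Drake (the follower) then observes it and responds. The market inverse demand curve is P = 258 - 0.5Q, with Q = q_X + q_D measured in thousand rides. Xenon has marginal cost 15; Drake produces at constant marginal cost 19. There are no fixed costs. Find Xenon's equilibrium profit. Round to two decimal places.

15252.25

Solve by backward induction. Given q_X, the follower Drake maximises π_D = (258 - (1/2)q_X - (1/2)q_D)q_D - 19q_D.
∂π_D/∂q_D = 239 - (1/2)q_X - q_D = 0 gives the reaction function q_D = (239 - (1/2)q_X).
The leader anticipates this reaction. Substituting into P = 258 - 0.5Q gives P = 277/2 - (1/4)q_X, so π_X = (277/2 - (1/4)q_X)q_X - 15q_X.
The leader's first-order condition 247/2 - (1/2)q_X = 0 yields q_X = 247.
Then q_D = (239 - (1/2)·247) = 231/2.
Price P = 258 - (1/2)·(725/2) = 307/4.
Xenon's profit: (307/4 - 15)·247 = 15252.2500.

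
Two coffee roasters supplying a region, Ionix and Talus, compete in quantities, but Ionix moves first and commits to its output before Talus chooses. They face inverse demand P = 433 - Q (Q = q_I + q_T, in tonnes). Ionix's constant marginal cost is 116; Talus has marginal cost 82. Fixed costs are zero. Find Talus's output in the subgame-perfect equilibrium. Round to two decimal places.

The follower Talus best-responds to any q_I: π_T = (433 - Q)q_T - 82q_T.
Follower FOC: 351 - q_I - 2q_T = 0, so q_T(q_I) = (351 - q_I)/2.
The leader anticipates this reaction. Substituting into P = 433 - Q gives P = 515/2 - (1/2)q_I, so π_I = (515/2 - (1/2)q_I)q_I - 116q_I.
Maximising: ∂π_I/∂q_I = 283/2 - q_I = 0, giving q_I = 283/2.
Then q_T = (351 - 283/2)/2 = 419/4.

104.75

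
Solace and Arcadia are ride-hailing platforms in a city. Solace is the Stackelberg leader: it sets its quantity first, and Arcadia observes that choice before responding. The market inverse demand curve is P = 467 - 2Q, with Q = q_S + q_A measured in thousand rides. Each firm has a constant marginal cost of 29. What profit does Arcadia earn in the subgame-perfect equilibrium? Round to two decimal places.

Solve by backward induction. Given q_S, the follower Arcadia maximises π_A = (467 - 2q_S - 2q_A)q_A - 29q_A.
Follower FOC: 438 - 2q_S - 4q_A = 0, so q_A(q_S) = (438 - 2q_S)/4.
Solace substitutes q_A(q_S) into its own profit: π_S = q_S(467 - 2q_S - (438 - 2q_S)/2) - 29q_S = (248 - q_S)q_S - 29q_S.
Leader FOC: 219 - 2q_S = 0, so q_S = 219/2.
Then q_A = (438 - 2·(219/2))/4 = 219/4.
Price P = 467 - 2·(657/4) = 277/2.
Arcadia's profit: (277/2 - 29)·(219/4) = 5995.1250.

5995.13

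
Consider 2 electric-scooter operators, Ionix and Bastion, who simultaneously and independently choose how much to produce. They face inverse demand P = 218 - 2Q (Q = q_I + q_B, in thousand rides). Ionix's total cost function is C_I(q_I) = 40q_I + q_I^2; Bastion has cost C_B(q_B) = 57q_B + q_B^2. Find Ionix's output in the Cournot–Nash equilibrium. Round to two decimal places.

23.31

Ionix's profit: π_I = (218 - 2Q)q_I - (40q_I + q_I²). Setting ∂π_I/∂q_I = 0: 178 - 6q_I - 2(q_B) = 0.
Bastion's profit: π_B = (218 - 2Q)q_B - (57q_B + q_B²). Setting ∂π_B/∂q_B = 0: 161 - 6q_B - 2(q_I) = 0.
Best responses: q_I = (178 - 2q_B)/6, q_B = (161 - 2q_I)/6.
Solving the pair: q_I = 373/16, q_B = 305/16.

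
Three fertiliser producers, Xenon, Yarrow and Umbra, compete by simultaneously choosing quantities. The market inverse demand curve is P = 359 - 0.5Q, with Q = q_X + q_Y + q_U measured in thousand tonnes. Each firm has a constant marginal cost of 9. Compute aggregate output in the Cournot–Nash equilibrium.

525

A representative firm's profit is π_i = q_i(359 - 0.5Q) - 9q_i.
First-order condition (treating rivals' output as given): 350 - q_i - (1/2)·Σ_{j≠i} q_j = 0.
By symmetry each firm produces the same amount; substituting Σ_{j≠i} q_j = 2q_i yields q_i = 350/2 = 175.
Total output Q = 175 + 175 + 175 = 525.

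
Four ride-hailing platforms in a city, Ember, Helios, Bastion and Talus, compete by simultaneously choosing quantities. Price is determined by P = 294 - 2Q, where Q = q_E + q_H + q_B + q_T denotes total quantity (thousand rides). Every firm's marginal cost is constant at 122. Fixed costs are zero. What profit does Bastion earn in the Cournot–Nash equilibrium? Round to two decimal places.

591.68

Each firm earns π_i = (294 - 2Q)q_i - 122q_i.
Setting ∂π_i/∂q_i = 0 with rivals' quantities fixed: 172 - 4q_i - 2·Σ_{j≠i} q_j = 0.
With identical firms every q_j equals q_i, so Σ_{j≠i} q_j = 3q_i and 172 = 10q_i, giving q_i = 86/5.
Price P = 294 - 2·(344/5) = 782/5.
Bastion's profit: (782/5 - 122)·(86/5) = 591.6800.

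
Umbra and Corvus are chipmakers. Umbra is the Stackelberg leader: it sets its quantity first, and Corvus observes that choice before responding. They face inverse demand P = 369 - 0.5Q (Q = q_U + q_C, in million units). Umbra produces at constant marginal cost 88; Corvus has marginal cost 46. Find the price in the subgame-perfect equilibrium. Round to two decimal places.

The follower Corvus best-responds to any q_U: π_C = (369 - 0.5Q)q_C - 46q_C.
∂π_C/∂q_C = 323 - (1/2)q_U - q_C = 0 gives the reaction function q_C = (323 - (1/2)q_U).
The leader anticipates this reaction. Substituting into P = 369 - 0.5Q gives P = 415/2 - (1/4)q_U, so π_U = (415/2 - (1/4)q_U)q_U - 88q_U.
Leader FOC: 239/2 - (1/2)q_U = 0, so q_U = 239.
Then q_C = (323 - (1/2)·239) = 407/2.
Total output Q = 885/2, so price P = 369 - (1/2)·(885/2) = 591/4.

147.75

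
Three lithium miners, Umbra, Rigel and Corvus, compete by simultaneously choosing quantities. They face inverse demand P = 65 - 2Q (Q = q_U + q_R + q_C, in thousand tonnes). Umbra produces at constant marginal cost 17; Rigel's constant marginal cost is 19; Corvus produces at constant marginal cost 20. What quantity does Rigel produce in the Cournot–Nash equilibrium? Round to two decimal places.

5.63

Umbra's profit: π_U = (65 - 2Q)q_U - (17q_U). Setting ∂π_U/∂q_U = 0: 48 - 4q_U - 2(q_R + q_C) = 0.
Rigel's profit: π_R = (65 - 2Q)q_R - (19q_R). Setting ∂π_R/∂q_R = 0: 46 - 4q_R - 2(q_U + q_C) = 0.
Corvus's profit: π_C = (65 - 2Q)q_C - (20q_C). Setting ∂π_C/∂q_C = 0: 45 - 4q_C - 2(q_U + q_R) = 0.
Adding the 3 first-order conditions: 139 − 8Q = 0, so Q = 139/8.
Back-substituting: q_U = (48 − 139/4)/2 = 53/8, q_R = (46 − 139/4)/2 = 45/8, q_C = (45 − 139/4)/2 = 41/8.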